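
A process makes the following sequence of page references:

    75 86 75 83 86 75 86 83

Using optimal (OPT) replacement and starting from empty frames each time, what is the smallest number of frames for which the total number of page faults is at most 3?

f=1: 8 faults
f=2: 5 faults
f=3: 3 faults
Smallest f with faults ≤ 3 is 3.

3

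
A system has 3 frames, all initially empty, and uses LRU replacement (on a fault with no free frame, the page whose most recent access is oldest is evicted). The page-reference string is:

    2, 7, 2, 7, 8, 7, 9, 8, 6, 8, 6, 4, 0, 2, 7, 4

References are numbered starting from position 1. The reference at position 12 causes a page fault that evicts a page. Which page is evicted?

9

pos 1: 2 → fault, frames (2)
pos 2: 7 → fault, frames (2 7)
pos 3: 2 → hit
pos 4: 7 → hit
pos 5: 8 → fault, frames (2 7 8)
pos 6: 7 → hit
pos 7: 9 → fault, evict 2, frames (8 7 9)
pos 8: 8 → hit
pos 9: 6 → fault, evict 7, frames (9 8 6)
pos 10: 8 → hit
pos 11: 6 → hit
pos 12: 4 → fault, evict 9, frames (8 6 4)
At position 12, page 9 is evicted.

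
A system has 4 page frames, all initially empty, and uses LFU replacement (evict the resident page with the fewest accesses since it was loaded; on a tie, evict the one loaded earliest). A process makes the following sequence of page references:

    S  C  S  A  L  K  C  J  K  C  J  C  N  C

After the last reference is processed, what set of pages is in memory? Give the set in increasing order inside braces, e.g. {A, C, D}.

{C, J, K, N}

S -> fault, frames (S)
C -> fault, frames (S C)
S -> hit
A -> fault, frames (S C A)
L -> fault, frames (S C A L)
K -> fault, evict C, frames (S A L K)
C -> fault, evict A, frames (S L K C)
J -> fault, evict L, frames (S K C J)
K -> hit
C -> hit
J -> hit
C -> hit
N -> fault, evict S, frames (K C J N)
C -> hit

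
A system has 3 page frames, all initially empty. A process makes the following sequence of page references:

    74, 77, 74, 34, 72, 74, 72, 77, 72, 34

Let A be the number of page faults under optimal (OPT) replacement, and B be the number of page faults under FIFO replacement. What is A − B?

-2

Under OPT: F F . F F . . . . F → 5 faults.
Under FIFO: F F . F F F . F . F → 7 faults.
A − B = 5 − 7 = -2.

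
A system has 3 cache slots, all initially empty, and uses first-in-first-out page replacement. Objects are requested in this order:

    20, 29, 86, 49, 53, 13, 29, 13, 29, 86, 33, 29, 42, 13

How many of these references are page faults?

20 → miss, frames (20)
29 → miss, frames (20 29)
86 → miss, frames (20 29 86)
49 → miss, evict 20, frames (29 86 49)
53 → miss, evict 29, frames (86 49 53)
13 → miss, evict 86, frames (49 53 13)
29 → miss, evict 49, frames (53 13 29)
13 → hit
29 → hit
86 → miss, evict 53, frames (13 29 86)
33 → miss, evict 13, frames (29 86 33)
29 → hit
42 → miss, evict 29, frames (86 33 42)
13 → miss, evict 86, frames (33 42 13)
Page faults: 11.

11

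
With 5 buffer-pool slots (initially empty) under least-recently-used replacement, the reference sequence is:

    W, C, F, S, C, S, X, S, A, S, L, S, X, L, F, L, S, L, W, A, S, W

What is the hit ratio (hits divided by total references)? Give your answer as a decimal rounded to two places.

0.55

W: fault, frames {W}
C: fault, frames {W,C}
F: fault, frames {W,C,F}
S: fault, frames {W,C,F,S}
C: hit
S: hit
X: fault, frames {W,F,C,S,X}
S: hit
A: fault, evict W, frames {F,C,X,S,A}
S: hit
L: fault, evict F, frames {C,X,A,S,L}
S: hit
X: hit
L: hit
F: fault, evict C, frames {A,S,X,L,F}
L: hit
S: hit
L: hit
W: fault, evict A, frames {X,F,S,L,W}
A: fault, evict X, frames {F,S,L,W,A}
S: hit
W: hit
Hits: 12 of 22 references → 12/22 = 0.5455.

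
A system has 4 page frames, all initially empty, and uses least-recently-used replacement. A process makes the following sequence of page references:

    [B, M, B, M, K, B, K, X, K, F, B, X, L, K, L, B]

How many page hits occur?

9

B → fault, frames [B]
M → fault, frames [B, M]
B → hit
M → hit
K → fault, frames [B, M, K]
B → hit
K → hit
X → fault, frames [M, B, K, X]
K → hit
F → fault, evict M, frames [B, X, K, F]
B → hit
X → hit
L → fault, evict K, frames [F, B, X, L]
K → fault, evict F, frames [B, X, L, K]
L → hit
B → hit
Hits: 9.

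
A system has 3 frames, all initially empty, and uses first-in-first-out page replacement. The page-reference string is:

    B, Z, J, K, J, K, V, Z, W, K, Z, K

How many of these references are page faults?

8

B → miss, frames [B]
Z → miss, frames [B, Z]
J → miss, frames [B, Z, J]
K → miss, evict B, frames [Z, J, K]
J → hit
K → hit
V → miss, evict Z, frames [J, K, V]
Z → miss, evict J, frames [K, V, Z]
W → miss, evict K, frames [V, Z, W]
K → miss, evict V, frames [Z, W, K]
Z → hit
K → hit
Page faults: 8.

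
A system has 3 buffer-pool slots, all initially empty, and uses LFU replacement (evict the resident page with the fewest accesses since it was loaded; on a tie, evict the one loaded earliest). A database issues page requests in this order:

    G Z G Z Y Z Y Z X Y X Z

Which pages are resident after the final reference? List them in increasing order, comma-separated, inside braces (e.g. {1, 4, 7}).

{X, Y, Z}

G → miss, frames [G]
Z → miss, frames [G, Z]
G → hit
Z → hit
Y → miss, frames [G, Z, Y]
Z → hit
Y → hit
Z → hit
X → miss, evict G, frames [Z, Y, X]
Y → hit
X → hit
Z → hit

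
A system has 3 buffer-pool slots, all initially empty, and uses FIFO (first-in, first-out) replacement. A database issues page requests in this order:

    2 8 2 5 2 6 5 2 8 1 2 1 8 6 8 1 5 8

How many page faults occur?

10

2 → miss, frames [2]
8 → miss, frames [2, 8]
2 → hit
5 → miss, frames [2, 8, 5]
2 → hit
6 → miss, evict 2, frames [8, 5, 6]
5 → hit
2 → miss, evict 8, frames [5, 6, 2]
8 → miss, evict 5, frames [6, 2, 8]
1 → miss, evict 6, frames [2, 8, 1]
2 → hit
1 → hit
8 → hit
6 → miss, evict 2, frames [8, 1, 6]
8 → hit
1 → hit
5 → miss, evict 8, frames [1, 6, 5]
8 → miss, evict 1, frames [6, 5, 8]
Page faults: 10.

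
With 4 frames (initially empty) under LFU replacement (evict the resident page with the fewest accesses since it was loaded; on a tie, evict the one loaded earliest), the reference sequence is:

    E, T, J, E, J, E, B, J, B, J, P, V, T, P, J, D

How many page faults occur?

E: miss, frames [E]
T: miss, frames [E, T]
J: miss, frames [E, T, J]
E: hit
J: hit
E: hit
B: miss, frames [E, T, J, B]
J: hit
B: hit
J: hit
P: miss, evict T, frames [E, J, B, P]
V: miss, evict P, frames [E, J, B, V]
T: miss, evict V, frames [E, J, B, T]
P: miss, evict T, frames [E, J, B, P]
J: hit
D: miss, evict P, frames [E, J, B, D]
Page faults: 9.

9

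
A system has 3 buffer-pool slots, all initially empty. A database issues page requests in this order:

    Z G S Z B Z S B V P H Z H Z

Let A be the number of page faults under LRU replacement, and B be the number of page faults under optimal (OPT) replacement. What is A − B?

Under LRU: F F F . F . . . F F F F . . → 8 faults.
Under OPT: F F F . F . . . F F F . . . → 7 faults.
A − B = 8 − 7 = 1.

1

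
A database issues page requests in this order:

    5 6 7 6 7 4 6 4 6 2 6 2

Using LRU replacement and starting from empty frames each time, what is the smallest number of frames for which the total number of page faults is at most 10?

f=1: 12 faults
f=2: 6 faults
f=3: 5 faults
f=4: 5 faults
f=5: 5 faults
Smallest f with faults ≤ 10 is 2.

2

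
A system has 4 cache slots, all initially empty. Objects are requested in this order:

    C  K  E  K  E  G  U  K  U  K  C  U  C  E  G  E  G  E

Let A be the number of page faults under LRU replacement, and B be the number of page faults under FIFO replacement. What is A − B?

Under LRU: F F F . . F F . . . F . . F F . . . → 8 faults.
Under FIFO: F F F . . F F . . . F . . . . . . . → 6 faults.
A − B = 8 − 6 = 2.

2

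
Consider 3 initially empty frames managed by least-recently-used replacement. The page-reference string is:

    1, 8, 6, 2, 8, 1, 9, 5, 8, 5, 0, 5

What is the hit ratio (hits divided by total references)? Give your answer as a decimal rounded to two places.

0.25

1 → miss, frames {1}
8 → miss, frames {1,8}
6 → miss, frames {1,8,6}
2 → miss, evict 1, frames {8,6,2}
8 → hit
1 → miss, evict 6, frames {2,8,1}
9 → miss, evict 2, frames {8,1,9}
5 → miss, evict 8, frames {1,9,5}
8 → miss, evict 1, frames {9,5,8}
5 → hit
0 → miss, evict 9, frames {8,5,0}
5 → hit
Hits: 3 of 12 references → 3/12 = 0.2500.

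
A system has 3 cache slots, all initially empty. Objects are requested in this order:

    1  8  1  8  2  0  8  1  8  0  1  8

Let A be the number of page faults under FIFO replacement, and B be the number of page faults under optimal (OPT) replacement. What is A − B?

2

Under FIFO: F F . . F F . F F . . . → 6 faults.
Under OPT: F F . . F F . . . . . . → 4 faults.
A − B = 6 − 4 = 2.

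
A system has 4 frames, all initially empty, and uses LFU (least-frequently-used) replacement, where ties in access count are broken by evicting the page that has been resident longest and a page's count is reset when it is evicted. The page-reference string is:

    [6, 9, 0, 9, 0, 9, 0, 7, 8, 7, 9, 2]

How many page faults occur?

6 → fault, frames {6}
9 → fault, frames {6,9}
0 → fault, frames {6,9,0}
9 → hit
0 → hit
9 → hit
0 → hit
7 → fault, frames {6,9,0,7}
8 → fault, evict 6, frames {9,0,7,8}
7 → hit
9 → hit
2 → fault, evict 8, frames {9,0,7,2}
Page faults: 6.

6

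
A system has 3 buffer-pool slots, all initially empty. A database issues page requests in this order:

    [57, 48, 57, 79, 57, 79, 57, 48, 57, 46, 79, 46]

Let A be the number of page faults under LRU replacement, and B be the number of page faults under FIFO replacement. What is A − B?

Under LRU: F F . F . . . . . F F . → 5 faults.
Under FIFO: F F . F . . . . . F . . → 4 faults.
A − B = 5 − 4 = 1.

1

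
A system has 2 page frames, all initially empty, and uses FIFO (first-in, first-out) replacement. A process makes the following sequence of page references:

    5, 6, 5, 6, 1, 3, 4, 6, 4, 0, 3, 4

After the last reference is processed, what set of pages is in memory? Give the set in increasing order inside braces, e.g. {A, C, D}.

{3, 4}

5 → fault, frames [5]
6 → fault, frames [5, 6]
5 → hit
6 → hit
1 → fault, evict 5, frames [6, 1]
3 → fault, evict 6, frames [1, 3]
4 → fault, evict 1, frames [3, 4]
6 → fault, evict 3, frames [4, 6]
4 → hit
0 → fault, evict 4, frames [6, 0]
3 → fault, evict 6, frames [0, 3]
4 → fault, evict 0, frames [3, 4]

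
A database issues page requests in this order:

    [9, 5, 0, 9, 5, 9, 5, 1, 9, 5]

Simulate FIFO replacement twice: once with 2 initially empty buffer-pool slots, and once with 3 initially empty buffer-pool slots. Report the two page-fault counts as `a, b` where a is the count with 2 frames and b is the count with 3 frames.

8, 6

2 frames: F F F F F . . F F F → 8 faults.
3 frames: F F F . . . . F F F → 6 faults.
6 < 8: adding a frame reduced faults, as is typical.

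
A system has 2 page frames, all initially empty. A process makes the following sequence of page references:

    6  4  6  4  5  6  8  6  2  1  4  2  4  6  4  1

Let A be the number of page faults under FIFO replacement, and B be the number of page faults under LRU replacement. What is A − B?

Under FIFO: F F . . F F F . F F F F . F F F → 12 faults.
Under LRU: F F . . F F F . F F F F . F . F → 11 faults.
A − B = 12 − 11 = 1.

1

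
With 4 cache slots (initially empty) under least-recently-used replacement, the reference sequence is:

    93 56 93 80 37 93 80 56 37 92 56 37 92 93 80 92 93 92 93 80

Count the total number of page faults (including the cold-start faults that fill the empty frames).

93 → fault, frames {93}
56 → fault, frames {93,56}
93 → hit
80 → fault, frames {56,93,80}
37 → fault, frames {56,93,80,37}
93 → hit
80 → hit
56 → hit
37 → hit
92 → fault, evict 93, frames {80,56,37,92}
56 → hit
37 → hit
92 → hit
93 → fault, evict 80, frames {56,37,92,93}
80 → fault, evict 56, frames {37,92,93,80}
92 → hit
93 → hit
92 → hit
93 → hit
80 → hit
Page faults: 7.

7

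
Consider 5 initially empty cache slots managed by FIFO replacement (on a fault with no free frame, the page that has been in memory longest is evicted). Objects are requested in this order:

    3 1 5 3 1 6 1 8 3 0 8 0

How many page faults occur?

6

3 → fault, frames [3]
1 → fault, frames [3, 1]
5 → fault, frames [3, 1, 5]
3 → hit
1 → hit
6 → fault, frames [3, 1, 5, 6]
1 → hit
8 → fault, frames [3, 1, 5, 6, 8]
3 → hit
0 → fault, evict 3, frames [1, 5, 6, 8, 0]
8 → hit
0 → hit
Page faults: 6.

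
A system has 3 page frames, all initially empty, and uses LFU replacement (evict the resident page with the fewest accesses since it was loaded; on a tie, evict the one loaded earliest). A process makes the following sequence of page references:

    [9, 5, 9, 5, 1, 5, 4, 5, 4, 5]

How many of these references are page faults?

9 -> miss, frames {9}
5 -> miss, frames {9,5}
9 -> hit
5 -> hit
1 -> miss, frames {9,5,1}
5 -> hit
4 -> miss, evict 1, frames {9,5,4}
5 -> hit
4 -> hit
5 -> hit
Page faults: 4.

4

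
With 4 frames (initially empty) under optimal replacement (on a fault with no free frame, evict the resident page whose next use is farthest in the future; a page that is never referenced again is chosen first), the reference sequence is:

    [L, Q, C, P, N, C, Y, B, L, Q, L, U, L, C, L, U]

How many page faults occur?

L → miss, frames [L]
Q → miss, frames [L, Q]
C → miss, frames [L, Q, C]
P → miss, frames [L, Q, C, P]
N → miss, evict P, frames [L, Q, C, N]
C → hit
Y → miss, evict N, frames [L, Q, C, Y]
B → miss, evict Y, frames [L, Q, C, B]
L → hit
Q → hit
L → hit
U → miss, evict B, frames [L, Q, C, U]
L → hit
C → hit
L → hit
U → hit
Page faults: 8.

8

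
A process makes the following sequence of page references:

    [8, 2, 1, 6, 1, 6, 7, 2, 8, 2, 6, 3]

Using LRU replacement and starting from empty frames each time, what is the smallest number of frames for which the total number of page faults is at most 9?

f=1: 12 faults
f=2: 9 faults
f=3: 9 faults
f=4: 7 faults
f=5: 6 faults
f=6: 6 faults
Smallest f with faults ≤ 9 is 2.

2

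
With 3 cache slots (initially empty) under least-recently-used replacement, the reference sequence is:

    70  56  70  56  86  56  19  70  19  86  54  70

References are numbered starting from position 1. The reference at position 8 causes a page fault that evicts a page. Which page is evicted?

pos 1: 70: miss, frames (70)
pos 2: 56: miss, frames (70 56)
pos 3: 70: hit
pos 4: 56: hit
pos 5: 86: miss, frames (70 56 86)
pos 6: 56: hit
pos 7: 19: miss, evict 70, frames (86 56 19)
pos 8: 70: miss, evict 86, frames (56 19 70)
At position 8, page 86 is evicted.

86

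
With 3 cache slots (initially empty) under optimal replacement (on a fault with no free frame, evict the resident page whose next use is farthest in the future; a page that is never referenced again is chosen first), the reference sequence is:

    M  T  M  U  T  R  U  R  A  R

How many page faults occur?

M -> fault, frames (M)
T -> fault, frames (M T)
M -> hit
U -> fault, frames (M T U)
T -> hit
R -> fault, evict T, frames (M U R)
U -> hit
R -> hit
A -> fault, evict U, frames (M R A)
R -> hit
Page faults: 5.

5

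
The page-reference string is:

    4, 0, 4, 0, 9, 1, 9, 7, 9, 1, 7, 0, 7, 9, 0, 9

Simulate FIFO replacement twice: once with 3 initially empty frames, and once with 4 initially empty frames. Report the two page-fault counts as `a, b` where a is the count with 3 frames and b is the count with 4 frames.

7, 5

3 frames: F F . . F F . F . . . F . F . . → 7 faults.
4 frames: F F . . F F . F . . . . . . . . → 5 faults.
5 < 7: adding a frame reduced faults, as is typical.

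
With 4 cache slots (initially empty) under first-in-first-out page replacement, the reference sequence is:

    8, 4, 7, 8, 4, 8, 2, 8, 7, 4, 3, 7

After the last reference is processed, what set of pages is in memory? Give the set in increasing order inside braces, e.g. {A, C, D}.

{2, 3, 4, 7}

8: fault, frames {8}
4: fault, frames {8,4}
7: fault, frames {8,4,7}
8: hit
4: hit
8: hit
2: fault, frames {8,4,7,2}
8: hit
7: hit
4: hit
3: fault, evict 8, frames {4,7,2,3}
7: hit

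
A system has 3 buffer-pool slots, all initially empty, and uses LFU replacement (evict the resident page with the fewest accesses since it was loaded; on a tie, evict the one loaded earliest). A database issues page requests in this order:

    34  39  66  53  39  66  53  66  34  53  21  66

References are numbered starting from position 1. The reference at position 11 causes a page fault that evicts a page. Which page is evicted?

34

pos 1: 34 -> fault, frames {34}
pos 2: 39 -> fault, frames {34,39}
pos 3: 66 -> fault, frames {34,39,66}
pos 4: 53 -> fault, evict 34, frames {39,66,53}
pos 5: 39 -> hit
pos 6: 66 -> hit
pos 7: 53 -> hit
pos 8: 66 -> hit
pos 9: 34 -> fault, evict 39, frames {66,53,34}
pos 10: 53 -> hit
pos 11: 21 -> fault, evict 34, frames {66,53,21}
At position 11, page 34 is evicted.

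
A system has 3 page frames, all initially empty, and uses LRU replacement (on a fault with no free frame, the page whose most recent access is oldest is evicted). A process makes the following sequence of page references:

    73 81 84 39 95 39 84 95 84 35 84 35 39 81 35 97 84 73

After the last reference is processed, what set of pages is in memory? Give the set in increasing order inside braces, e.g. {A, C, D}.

{73, 84, 97}

73: fault, frames {73}
81: fault, frames {73,81}
84: fault, frames {73,81,84}
39: fault, evict 73, frames {81,84,39}
95: fault, evict 81, frames {84,39,95}
39: hit
84: hit
95: hit
84: hit
35: fault, evict 39, frames {95,84,35}
84: hit
35: hit
39: fault, evict 95, frames {84,35,39}
81: fault, evict 84, frames {35,39,81}
35: hit
97: fault, evict 39, frames {81,35,97}
84: fault, evict 81, frames {35,97,84}
73: fault, evict 35, frames {97,84,73}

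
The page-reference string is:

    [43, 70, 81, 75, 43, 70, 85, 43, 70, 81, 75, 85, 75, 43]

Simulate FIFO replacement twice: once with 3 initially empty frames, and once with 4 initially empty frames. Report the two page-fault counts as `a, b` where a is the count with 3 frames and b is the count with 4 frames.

10, 11

3 frames: F F F F F F F . . F F . . F → 10 faults.
4 frames: F F F F . . F F F F F F . F → 11 faults.
11 > 10: adding a frame increased faults — Belady's anomaly.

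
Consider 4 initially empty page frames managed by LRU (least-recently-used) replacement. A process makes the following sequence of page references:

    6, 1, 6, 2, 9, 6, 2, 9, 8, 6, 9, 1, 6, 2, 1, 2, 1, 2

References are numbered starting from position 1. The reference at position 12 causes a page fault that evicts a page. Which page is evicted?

2

pos 1: 6 -> miss, frames (6)
pos 2: 1 -> miss, frames (6 1)
pos 3: 6 -> hit
pos 4: 2 -> miss, frames (1 6 2)
pos 5: 9 -> miss, frames (1 6 2 9)
pos 6: 6 -> hit
pos 7: 2 -> hit
pos 8: 9 -> hit
pos 9: 8 -> miss, evict 1, frames (6 2 9 8)
pos 10: 6 -> hit
pos 11: 9 -> hit
pos 12: 1 -> miss, evict 2, frames (8 6 9 1)
At position 12, page 2 is evicted.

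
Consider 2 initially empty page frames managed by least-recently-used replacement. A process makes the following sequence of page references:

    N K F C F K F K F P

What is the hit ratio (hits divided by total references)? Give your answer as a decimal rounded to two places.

0.40

N → miss, frames [N]
K → miss, frames [N, K]
F → miss, evict N, frames [K, F]
C → miss, evict K, frames [F, C]
F → hit
K → miss, evict C, frames [F, K]
F → hit
K → hit
F → hit
P → miss, evict K, frames [F, P]
Hits: 4 of 10 references → 4/10 = 0.4000.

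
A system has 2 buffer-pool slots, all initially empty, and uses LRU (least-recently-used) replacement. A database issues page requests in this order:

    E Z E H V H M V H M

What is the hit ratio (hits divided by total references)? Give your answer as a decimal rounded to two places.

E → fault, frames (E)
Z → fault, frames (E Z)
E → hit
H → fault, evict Z, frames (E H)
V → fault, evict E, frames (H V)
H → hit
M → fault, evict V, frames (H M)
V → fault, evict H, frames (M V)
H → fault, evict M, frames (V H)
M → fault, evict V, frames (H M)
Hits: 2 of 10 references → 2/10 = 0.2000.

0.20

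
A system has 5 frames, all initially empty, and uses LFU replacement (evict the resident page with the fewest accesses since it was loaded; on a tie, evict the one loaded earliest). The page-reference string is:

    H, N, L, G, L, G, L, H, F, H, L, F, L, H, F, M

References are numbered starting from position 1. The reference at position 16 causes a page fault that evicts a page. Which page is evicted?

N

pos 1: H -> fault, frames [H]
pos 2: N -> fault, frames [H, N]
pos 3: L -> fault, frames [H, N, L]
pos 4: G -> fault, frames [H, N, L, G]
pos 5: L -> hit
pos 6: G -> hit
pos 7: L -> hit
pos 8: H -> hit
pos 9: F -> fault, frames [H, N, L, G, F]
pos 10: H -> hit
pos 11: L -> hit
pos 12: F -> hit
pos 13: L -> hit
pos 14: H -> hit
pos 15: F -> hit
pos 16: M -> fault, evict N, frames [H, L, G, F, M]
At position 16, page N is evicted.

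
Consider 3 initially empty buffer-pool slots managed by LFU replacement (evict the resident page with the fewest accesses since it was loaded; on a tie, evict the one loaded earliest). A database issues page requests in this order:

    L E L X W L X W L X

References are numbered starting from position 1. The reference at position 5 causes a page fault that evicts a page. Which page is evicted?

E

pos 1: L: fault, frames [L]
pos 2: E: fault, frames [L, E]
pos 3: L: hit
pos 4: X: fault, frames [L, E, X]
pos 5: W: fault, evict E, frames [L, X, W]
At position 5, page E is evicted.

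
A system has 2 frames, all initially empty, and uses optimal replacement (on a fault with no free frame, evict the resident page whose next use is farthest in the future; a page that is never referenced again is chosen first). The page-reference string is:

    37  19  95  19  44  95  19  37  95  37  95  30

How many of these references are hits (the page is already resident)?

37 → fault, frames {37}
19 → fault, frames {37,19}
95 → fault, evict 37, frames {19,95}
19 → hit
44 → fault, evict 19, frames {95,44}
95 → hit
19 → fault, evict 44, frames {95,19}
37 → fault, evict 19, frames {95,37}
95 → hit
37 → hit
95 → hit
30 → fault, evict 37, frames {95,30}
Hits: 5.

5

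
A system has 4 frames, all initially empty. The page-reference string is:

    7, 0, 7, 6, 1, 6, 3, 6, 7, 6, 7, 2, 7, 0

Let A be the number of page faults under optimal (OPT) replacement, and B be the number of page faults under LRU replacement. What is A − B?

Under OPT: F F . F F . F . . . . F . . → 6 faults.
Under LRU: F F . F F . F . . . . F . F → 7 faults.
A − B = 6 − 7 = -1.

-1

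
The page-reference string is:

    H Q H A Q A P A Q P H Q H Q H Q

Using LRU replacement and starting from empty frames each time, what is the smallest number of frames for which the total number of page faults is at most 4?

f=1: 16 faults
f=2: 9 faults
f=3: 5 faults
f=4: 4 faults
Smallest f with faults ≤ 4 is 4.

4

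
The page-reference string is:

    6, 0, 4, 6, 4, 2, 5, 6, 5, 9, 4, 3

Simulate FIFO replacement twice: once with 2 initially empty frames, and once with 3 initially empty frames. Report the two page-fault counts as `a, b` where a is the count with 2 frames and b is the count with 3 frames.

10, 9

2 frames: F F F F . F F F . F F F → 10 faults.
3 frames: F F F . . F F F . F F F → 9 faults.
9 < 10: adding a frame reduced faults, as is typical.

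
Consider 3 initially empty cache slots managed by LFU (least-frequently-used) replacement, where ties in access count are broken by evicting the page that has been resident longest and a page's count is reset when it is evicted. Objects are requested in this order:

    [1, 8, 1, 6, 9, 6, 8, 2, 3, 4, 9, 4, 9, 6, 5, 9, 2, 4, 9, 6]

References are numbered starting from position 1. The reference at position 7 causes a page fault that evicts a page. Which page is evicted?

9

pos 1: 1 → miss, frames [1]
pos 2: 8 → miss, frames [1, 8]
pos 3: 1 → hit
pos 4: 6 → miss, frames [1, 8, 6]
pos 5: 9 → miss, evict 8, frames [1, 6, 9]
pos 6: 6 → hit
pos 7: 8 → miss, evict 9, frames [1, 6, 8]
At position 7, page 9 is evicted.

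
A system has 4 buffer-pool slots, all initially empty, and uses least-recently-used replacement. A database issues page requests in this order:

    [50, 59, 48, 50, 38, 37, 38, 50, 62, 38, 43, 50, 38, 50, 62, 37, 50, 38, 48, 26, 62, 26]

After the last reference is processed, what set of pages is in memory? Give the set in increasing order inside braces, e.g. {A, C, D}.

50 -> fault, frames [50]
59 -> fault, frames [50, 59]
48 -> fault, frames [50, 59, 48]
50 -> hit
38 -> fault, frames [59, 48, 50, 38]
37 -> fault, evict 59, frames [48, 50, 38, 37]
38 -> hit
50 -> hit
62 -> fault, evict 48, frames [37, 38, 50, 62]
38 -> hit
43 -> fault, evict 37, frames [50, 62, 38, 43]
50 -> hit
38 -> hit
50 -> hit
62 -> hit
37 -> fault, evict 43, frames [38, 50, 62, 37]
50 -> hit
38 -> hit
48 -> fault, evict 62, frames [37, 50, 38, 48]
26 -> fault, evict 37, frames [50, 38, 48, 26]
62 -> fault, evict 50, frames [38, 48, 26, 62]
26 -> hit

{26, 38, 48, 62}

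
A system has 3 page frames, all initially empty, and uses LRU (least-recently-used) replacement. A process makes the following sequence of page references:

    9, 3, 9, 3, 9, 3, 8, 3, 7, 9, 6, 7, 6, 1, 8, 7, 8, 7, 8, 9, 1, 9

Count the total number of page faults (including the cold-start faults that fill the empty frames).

11

9 → miss, frames (9)
3 → miss, frames (9 3)
9 → hit
3 → hit
9 → hit
3 → hit
8 → miss, frames (9 3 8)
3 → hit
7 → miss, evict 9, frames (8 3 7)
9 → miss, evict 8, frames (3 7 9)
6 → miss, evict 3, frames (7 9 6)
7 → hit
6 → hit
1 → miss, evict 9, frames (7 6 1)
8 → miss, evict 7, frames (6 1 8)
7 → miss, evict 6, frames (1 8 7)
8 → hit
7 → hit
8 → hit
9 → miss, evict 1, frames (7 8 9)
1 → miss, evict 7, frames (8 9 1)
9 → hit
Page faults: 11.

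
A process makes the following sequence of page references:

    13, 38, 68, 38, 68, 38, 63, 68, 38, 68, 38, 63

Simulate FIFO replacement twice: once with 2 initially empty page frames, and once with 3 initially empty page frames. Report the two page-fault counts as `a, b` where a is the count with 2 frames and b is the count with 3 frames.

2 frames: F F F . . . F . F F . F → 7 faults.
3 frames: F F F . . . F . . . . . → 4 faults.
4 < 7: adding a frame reduced faults, as is typical.

7, 4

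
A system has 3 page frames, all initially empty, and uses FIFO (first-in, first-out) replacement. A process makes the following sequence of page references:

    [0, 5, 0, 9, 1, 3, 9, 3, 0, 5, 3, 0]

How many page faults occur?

7

0: miss, frames (0)
5: miss, frames (0 5)
0: hit
9: miss, frames (0 5 9)
1: miss, evict 0, frames (5 9 1)
3: miss, evict 5, frames (9 1 3)
9: hit
3: hit
0: miss, evict 9, frames (1 3 0)
5: miss, evict 1, frames (3 0 5)
3: hit
0: hit
Page faults: 7.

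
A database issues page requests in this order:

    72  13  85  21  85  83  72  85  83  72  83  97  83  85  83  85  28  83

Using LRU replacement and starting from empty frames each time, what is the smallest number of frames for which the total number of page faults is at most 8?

4

f=1: 18 faults
f=2: 13 faults
f=3: 9 faults
f=4: 8 faults
f=5: 7 faults
f=6: 7 faults
f=7: 7 faults
Smallest f with faults ≤ 8 is 4.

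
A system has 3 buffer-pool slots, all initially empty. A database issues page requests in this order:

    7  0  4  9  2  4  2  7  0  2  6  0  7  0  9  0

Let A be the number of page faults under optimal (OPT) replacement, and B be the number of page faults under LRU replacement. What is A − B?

Under OPT: F F F F F . . . F . F . . . F . → 8 faults.
Under LRU: F F F F F . . F F . F . F . F . → 10 faults.
A − B = 8 − 10 = -2.

-2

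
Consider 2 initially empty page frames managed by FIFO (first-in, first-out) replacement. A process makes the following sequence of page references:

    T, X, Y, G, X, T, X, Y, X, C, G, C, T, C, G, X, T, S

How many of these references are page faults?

16

T -> fault, frames {T}
X -> fault, frames {T,X}
Y -> fault, evict T, frames {X,Y}
G -> fault, evict X, frames {Y,G}
X -> fault, evict Y, frames {G,X}
T -> fault, evict G, frames {X,T}
X -> hit
Y -> fault, evict X, frames {T,Y}
X -> fault, evict T, frames {Y,X}
C -> fault, evict Y, frames {X,C}
G -> fault, evict X, frames {C,G}
C -> hit
T -> fault, evict C, frames {G,T}
C -> fault, evict G, frames {T,C}
G -> fault, evict T, frames {C,G}
X -> fault, evict C, frames {G,X}
T -> fault, evict G, frames {X,T}
S -> fault, evict X, frames {T,S}
Page faults: 16.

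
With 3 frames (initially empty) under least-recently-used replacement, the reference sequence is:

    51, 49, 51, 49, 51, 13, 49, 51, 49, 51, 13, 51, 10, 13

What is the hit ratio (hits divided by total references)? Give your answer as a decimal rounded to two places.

0.71

51: fault, frames [51]
49: fault, frames [51, 49]
51: hit
49: hit
51: hit
13: fault, frames [49, 51, 13]
49: hit
51: hit
49: hit
51: hit
13: hit
51: hit
10: fault, evict 49, frames [13, 51, 10]
13: hit
Hits: 10 of 14 references → 10/14 = 0.7143.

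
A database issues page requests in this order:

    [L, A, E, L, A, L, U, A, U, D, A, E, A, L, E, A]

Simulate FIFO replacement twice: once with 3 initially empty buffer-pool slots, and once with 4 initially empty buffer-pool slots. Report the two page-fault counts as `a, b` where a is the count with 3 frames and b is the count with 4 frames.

8, 7

3 frames: F F F . . . F . . F F F . F . . → 8 faults.
4 frames: F F F . . . F . . F . . . F . F → 7 faults.
7 < 8: adding a frame reduced faults, as is typical.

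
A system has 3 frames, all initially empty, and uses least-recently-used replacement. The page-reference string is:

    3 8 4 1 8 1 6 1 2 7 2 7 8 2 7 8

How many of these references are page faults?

3: miss, frames {3}
8: miss, frames {3,8}
4: miss, frames {3,8,4}
1: miss, evict 3, frames {8,4,1}
8: hit
1: hit
6: miss, evict 4, frames {8,1,6}
1: hit
2: miss, evict 8, frames {6,1,2}
7: miss, evict 6, frames {1,2,7}
2: hit
7: hit
8: miss, evict 1, frames {2,7,8}
2: hit
7: hit
8: hit
Page faults: 8.

8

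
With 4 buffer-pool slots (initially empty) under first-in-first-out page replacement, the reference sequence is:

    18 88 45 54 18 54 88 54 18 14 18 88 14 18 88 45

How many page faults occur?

18: miss, frames {18}
88: miss, frames {18,88}
45: miss, frames {18,88,45}
54: miss, frames {18,88,45,54}
18: hit
54: hit
88: hit
54: hit
18: hit
14: miss, evict 18, frames {88,45,54,14}
18: miss, evict 88, frames {45,54,14,18}
88: miss, evict 45, frames {54,14,18,88}
14: hit
18: hit
88: hit
45: miss, evict 54, frames {14,18,88,45}
Page faults: 8.

8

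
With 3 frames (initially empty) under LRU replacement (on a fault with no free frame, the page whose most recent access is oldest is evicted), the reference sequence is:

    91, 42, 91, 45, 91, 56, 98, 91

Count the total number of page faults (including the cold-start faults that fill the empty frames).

5

91 -> miss, frames {91}
42 -> miss, frames {91,42}
91 -> hit
45 -> miss, frames {42,91,45}
91 -> hit
56 -> miss, evict 42, frames {45,91,56}
98 -> miss, evict 45, frames {91,56,98}
91 -> hit
Page faults: 5.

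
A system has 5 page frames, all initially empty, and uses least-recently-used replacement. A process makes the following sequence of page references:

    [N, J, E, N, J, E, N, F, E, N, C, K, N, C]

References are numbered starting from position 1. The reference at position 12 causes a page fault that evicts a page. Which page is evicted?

J

pos 1: N → miss, frames {N}
pos 2: J → miss, frames {N,J}
pos 3: E → miss, frames {N,J,E}
pos 4: N → hit
pos 5: J → hit
pos 6: E → hit
pos 7: N → hit
pos 8: F → miss, frames {J,E,N,F}
pos 9: E → hit
pos 10: N → hit
pos 11: C → miss, frames {J,F,E,N,C}
pos 12: K → miss, evict J, frames {F,E,N,C,K}
At position 12, page J is evicted.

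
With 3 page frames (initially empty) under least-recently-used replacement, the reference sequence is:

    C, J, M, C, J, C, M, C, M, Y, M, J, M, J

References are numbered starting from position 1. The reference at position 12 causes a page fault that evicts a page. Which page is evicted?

pos 1: C: fault, frames (C)
pos 2: J: fault, frames (C J)
pos 3: M: fault, frames (C J M)
pos 4: C: hit
pos 5: J: hit
pos 6: C: hit
pos 7: M: hit
pos 8: C: hit
pos 9: M: hit
pos 10: Y: fault, evict J, frames (C M Y)
pos 11: M: hit
pos 12: J: fault, evict C, frames (Y M J)
At position 12, page C is evicted.

C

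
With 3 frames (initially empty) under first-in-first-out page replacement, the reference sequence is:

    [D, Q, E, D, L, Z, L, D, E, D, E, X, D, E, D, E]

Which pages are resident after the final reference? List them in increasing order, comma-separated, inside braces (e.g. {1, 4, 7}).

D: fault, frames {D}
Q: fault, frames {D,Q}
E: fault, frames {D,Q,E}
D: hit
L: fault, evict D, frames {Q,E,L}
Z: fault, evict Q, frames {E,L,Z}
L: hit
D: fault, evict E, frames {L,Z,D}
E: fault, evict L, frames {Z,D,E}
D: hit
E: hit
X: fault, evict Z, frames {D,E,X}
D: hit
E: hit
D: hit
E: hit

{D, E, X}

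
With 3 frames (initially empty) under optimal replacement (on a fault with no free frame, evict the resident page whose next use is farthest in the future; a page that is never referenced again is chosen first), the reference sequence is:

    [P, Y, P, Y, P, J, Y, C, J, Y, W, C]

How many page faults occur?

5

P → fault, frames [P]
Y → fault, frames [P, Y]
P → hit
Y → hit
P → hit
J → fault, frames [P, Y, J]
Y → hit
C → fault, evict P, frames [Y, J, C]
J → hit
Y → hit
W → fault, evict J, frames [Y, C, W]
C → hit
Page faults: 5.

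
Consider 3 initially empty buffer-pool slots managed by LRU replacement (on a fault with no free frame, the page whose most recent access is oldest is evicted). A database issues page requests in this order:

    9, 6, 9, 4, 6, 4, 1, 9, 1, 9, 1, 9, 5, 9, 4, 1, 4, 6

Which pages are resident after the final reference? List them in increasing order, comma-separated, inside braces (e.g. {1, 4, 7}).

{1, 4, 6}

9 -> fault, frames [9]
6 -> fault, frames [9, 6]
9 -> hit
4 -> fault, frames [6, 9, 4]
6 -> hit
4 -> hit
1 -> fault, evict 9, frames [6, 4, 1]
9 -> fault, evict 6, frames [4, 1, 9]
1 -> hit
9 -> hit
1 -> hit
9 -> hit
5 -> fault, evict 4, frames [1, 9, 5]
9 -> hit
4 -> fault, evict 1, frames [5, 9, 4]
1 -> fault, evict 5, frames [9, 4, 1]
4 -> hit
6 -> fault, evict 9, frames [1, 4, 6]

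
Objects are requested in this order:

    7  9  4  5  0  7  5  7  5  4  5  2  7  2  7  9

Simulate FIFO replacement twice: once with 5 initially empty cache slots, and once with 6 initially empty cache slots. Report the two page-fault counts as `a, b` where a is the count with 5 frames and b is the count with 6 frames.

8, 6

5 frames: F F F F F . . . . . . F F . . F → 8 faults.
6 frames: F F F F F . . . . . . F . . . . → 6 faults.
6 < 8: adding a frame reduced faults, as is typical.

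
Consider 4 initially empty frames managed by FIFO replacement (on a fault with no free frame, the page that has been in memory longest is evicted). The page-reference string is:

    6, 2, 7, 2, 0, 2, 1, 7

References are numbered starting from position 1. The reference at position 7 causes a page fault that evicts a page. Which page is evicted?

pos 1: 6: fault, frames (6)
pos 2: 2: fault, frames (6 2)
pos 3: 7: fault, frames (6 2 7)
pos 4: 2: hit
pos 5: 0: fault, frames (6 2 7 0)
pos 6: 2: hit
pos 7: 1: fault, evict 6, frames (2 7 0 1)
At position 7, page 6 is evicted.

6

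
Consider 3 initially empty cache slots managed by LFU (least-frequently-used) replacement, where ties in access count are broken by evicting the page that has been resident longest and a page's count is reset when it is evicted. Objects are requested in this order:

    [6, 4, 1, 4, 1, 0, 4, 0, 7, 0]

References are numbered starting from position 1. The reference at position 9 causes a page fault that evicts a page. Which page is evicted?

1

pos 1: 6 -> miss, frames {6}
pos 2: 4 -> miss, frames {6,4}
pos 3: 1 -> miss, frames {6,4,1}
pos 4: 4 -> hit
pos 5: 1 -> hit
pos 6: 0 -> miss, evict 6, frames {4,1,0}
pos 7: 4 -> hit
pos 8: 0 -> hit
pos 9: 7 -> miss, evict 1, frames {4,0,7}
At position 9, page 1 is evicted.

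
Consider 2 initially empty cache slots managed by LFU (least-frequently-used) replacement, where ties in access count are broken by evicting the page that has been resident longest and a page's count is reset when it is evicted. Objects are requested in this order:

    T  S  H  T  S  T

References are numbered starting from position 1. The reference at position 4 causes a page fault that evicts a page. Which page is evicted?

S

pos 1: T: fault, frames (T)
pos 2: S: fault, frames (T S)
pos 3: H: fault, evict T, frames (S H)
pos 4: T: fault, evict S, frames (H T)
At position 4, page S is evicted.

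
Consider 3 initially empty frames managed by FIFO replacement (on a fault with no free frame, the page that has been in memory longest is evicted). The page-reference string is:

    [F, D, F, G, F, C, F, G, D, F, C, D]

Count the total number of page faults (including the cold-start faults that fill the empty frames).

6

F: fault, frames {F}
D: fault, frames {F,D}
F: hit
G: fault, frames {F,D,G}
F: hit
C: fault, evict F, frames {D,G,C}
F: fault, evict D, frames {G,C,F}
G: hit
D: fault, evict G, frames {C,F,D}
F: hit
C: hit
D: hit
Page faults: 6.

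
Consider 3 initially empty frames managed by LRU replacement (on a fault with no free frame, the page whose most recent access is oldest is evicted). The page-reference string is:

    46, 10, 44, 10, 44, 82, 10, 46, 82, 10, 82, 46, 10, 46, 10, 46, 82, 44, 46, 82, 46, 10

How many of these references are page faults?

46: miss, frames [46]
10: miss, frames [46, 10]
44: miss, frames [46, 10, 44]
10: hit
44: hit
82: miss, evict 46, frames [10, 44, 82]
10: hit
46: miss, evict 44, frames [82, 10, 46]
82: hit
10: hit
82: hit
46: hit
10: hit
46: hit
10: hit
46: hit
82: hit
44: miss, evict 10, frames [46, 82, 44]
46: hit
82: hit
46: hit
10: miss, evict 44, frames [82, 46, 10]
Page faults: 7.

7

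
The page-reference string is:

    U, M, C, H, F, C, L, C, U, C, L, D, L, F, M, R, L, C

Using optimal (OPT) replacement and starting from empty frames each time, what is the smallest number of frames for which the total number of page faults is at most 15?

f=1: 18 faults
f=2: 13 faults
f=3: 10 faults
f=4: 9 faults
f=5: 8 faults
f=6: 8 faults
f=7: 8 faults
f=8: 8 faults
Smallest f with faults ≤ 15 is 2.

2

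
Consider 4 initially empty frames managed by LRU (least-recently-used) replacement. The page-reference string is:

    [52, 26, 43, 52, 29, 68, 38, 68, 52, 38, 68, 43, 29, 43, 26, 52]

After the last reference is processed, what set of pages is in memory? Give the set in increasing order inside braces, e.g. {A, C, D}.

{26, 29, 43, 52}

52: fault, frames (52)
26: fault, frames (52 26)
43: fault, frames (52 26 43)
52: hit
29: fault, frames (26 43 52 29)
68: fault, evict 26, frames (43 52 29 68)
38: fault, evict 43, frames (52 29 68 38)
68: hit
52: hit
38: hit
68: hit
43: fault, evict 29, frames (52 38 68 43)
29: fault, evict 52, frames (38 68 43 29)
43: hit
26: fault, evict 38, frames (68 29 43 26)
52: fault, evict 68, frames (29 43 26 52)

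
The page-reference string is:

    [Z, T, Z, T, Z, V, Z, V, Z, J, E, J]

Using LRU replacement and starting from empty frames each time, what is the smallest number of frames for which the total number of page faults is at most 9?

f=1: 12 faults
f=2: 5 faults
f=3: 5 faults
f=4: 5 faults
f=5: 5 faults
Smallest f with faults ≤ 9 is 2.

2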